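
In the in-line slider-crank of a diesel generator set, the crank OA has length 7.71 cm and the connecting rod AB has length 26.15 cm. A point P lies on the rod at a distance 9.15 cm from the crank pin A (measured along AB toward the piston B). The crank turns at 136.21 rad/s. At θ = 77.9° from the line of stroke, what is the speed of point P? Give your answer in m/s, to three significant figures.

10.6

ω = 136.2 rad/s.  Crank-pin speed |V_A| = rω = 10.502 m/s, perpendicular to OA.
Rod angle: sinφ = −(r/L) sinθ ⇒ φ = -16.755°; ω_rod = −rω cosθ/√(L²−r²sin²θ) = -8.7915 rad/s.
V_P = V_A + ω_rod × AP, with AP = 0.0915 m along the rod.
Components: V_Px = −rω sinθ − a·ω_rod·sinφ = -10.5 m/s;  V_Py = rω cosθ + a·ω_rod·cosφ = +1.4311 m/s.
|V_P| = √(V_Px² + V_Py²) = 10.597 m/s.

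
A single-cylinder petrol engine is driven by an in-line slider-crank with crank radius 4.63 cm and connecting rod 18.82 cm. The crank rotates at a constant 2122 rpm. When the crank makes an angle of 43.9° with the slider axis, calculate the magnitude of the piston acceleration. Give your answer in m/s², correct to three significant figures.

ω = 2π·2122/60 = 222.2 rad/s
x(θ) = r cosθ + √(L² − r² sin²θ); with ω constant, a = ω²·d²x/dθ².
d²x/dθ² = −r cosθ − r²(cos2θ)/√u − r⁴ sin²2θ/(4u^{3/2}),  u = L² − r² sin²θ = 0.0343885 m².
Substituting r = 0.0463 m, L = 0.1882 m, θ = 43.9°: d²x/dθ² = -0.033985 m.
a = ω²·d²x/dθ² = (222.2)²·(-0.033985) = -1678.2 m/s²;  |a| = 1678.2 m/s².

1680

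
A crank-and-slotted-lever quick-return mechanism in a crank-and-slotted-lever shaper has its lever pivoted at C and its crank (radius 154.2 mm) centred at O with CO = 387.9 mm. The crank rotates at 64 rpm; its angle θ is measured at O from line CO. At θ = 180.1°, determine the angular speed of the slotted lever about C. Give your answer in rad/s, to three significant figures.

4.42

ω = 6.702 rad/s (from 64 rpm).
Crank pin A relative to C: A = (d + r cosθ, r sinθ); lever angle φ = atan2(r sinθ, d + r cosθ).
Differentiating tanφ: φ̇ = rω(d cosθ + r)/(d² + r² + 2dr cosθ).
d² + r² + 2dr cosθ = |CA|² = 0.0546159 m²;  d cosθ + r = -0.2337 m.
|ω_lever| = |0.1542·6.702·-0.2337| / 0.0546159 = 4.4221 rad/s.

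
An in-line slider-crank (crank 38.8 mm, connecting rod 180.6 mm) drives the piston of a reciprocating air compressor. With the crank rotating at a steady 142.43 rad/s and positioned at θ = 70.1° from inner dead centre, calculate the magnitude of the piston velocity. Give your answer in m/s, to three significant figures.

5.58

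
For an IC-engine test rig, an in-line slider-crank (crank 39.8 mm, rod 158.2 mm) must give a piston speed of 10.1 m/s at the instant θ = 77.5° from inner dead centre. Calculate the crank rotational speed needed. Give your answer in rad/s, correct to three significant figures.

246

For an in-line slider-crank, |v_piston| = rω|sinθ|·[1 + r cosθ/√(L² − r² sin²θ)].
With r = 0.0398 m, L = 0.1582 m, θ = 77.5°: the bracketed kinematic factor |dx/dθ| = 0.041039 m.
ω = v/|dx/dθ| = 10.1/0.041039 = 246.11 rad/s.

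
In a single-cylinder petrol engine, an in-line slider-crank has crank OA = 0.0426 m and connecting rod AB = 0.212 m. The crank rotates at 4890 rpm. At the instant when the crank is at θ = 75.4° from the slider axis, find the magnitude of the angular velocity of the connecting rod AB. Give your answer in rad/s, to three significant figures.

ω = 512.1 rad/s (converted from 4890 rpm).
The rod makes angle φ with the slider axis where L sinφ = r sinθ; differentiating, L cosφ·φ̇ = r ω cosθ.
L cosφ = √(L² − r² sin²θ) = 0.20795 m.
|ω_rod| = r ω |cosθ| / √(L² − r² sin²θ) = 0.0426·512.1·0.25207/0.20795 = 26.442 rad/s.

26.4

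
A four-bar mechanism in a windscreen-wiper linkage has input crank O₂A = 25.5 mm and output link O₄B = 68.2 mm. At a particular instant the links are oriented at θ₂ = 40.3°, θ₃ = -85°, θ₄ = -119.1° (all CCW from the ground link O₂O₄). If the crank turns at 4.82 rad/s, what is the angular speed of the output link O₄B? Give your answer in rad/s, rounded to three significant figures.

2.62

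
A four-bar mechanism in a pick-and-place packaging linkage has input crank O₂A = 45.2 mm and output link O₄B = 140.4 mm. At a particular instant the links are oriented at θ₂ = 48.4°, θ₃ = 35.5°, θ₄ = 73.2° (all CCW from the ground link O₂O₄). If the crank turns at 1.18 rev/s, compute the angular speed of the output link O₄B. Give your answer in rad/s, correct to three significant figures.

ω₂ = 7.414 rad/s (from 1.18 rev/s).
Differentiating the loop-closure r₂e^{iθ₂}+r₃e^{iθ₃}=r₁+r₄e^{iθ₄} gives r₂ω₂e^{iθ₂}+r₃ω₃e^{iθ₃}=r₄ω₄e^{iθ₄}.
Eliminating the other unknown: ω₄ = r₂ω₂ sin(θ₂−θ₃) / [r₄ sin(θ₄−θ₃)].
Numerator sine = +0.22325; denominator sine = +0.61153.
Result = 0.0452·7.414·(+0.22325) / (0.1404·(+0.61153)) = +0.87138 rad/s; magnitude 0.87138 rad/s.

0.871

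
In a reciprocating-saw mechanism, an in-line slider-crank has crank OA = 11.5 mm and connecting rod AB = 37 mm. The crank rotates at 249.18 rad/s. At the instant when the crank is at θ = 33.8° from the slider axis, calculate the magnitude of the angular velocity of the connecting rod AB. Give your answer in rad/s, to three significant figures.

ω = 249.2 rad/s
The rod makes angle φ with the slider axis where L sinφ = r sinθ; differentiating, L cosφ·φ̇ = r ω cosθ.
L cosφ = √(L² − r² sin²θ) = 0.036443 m.
|ω_rod| = r ω |cosθ| / √(L² − r² sin²θ) = 0.0115·249.2·0.83098/0.036443 = 65.342 rad/s.

65.3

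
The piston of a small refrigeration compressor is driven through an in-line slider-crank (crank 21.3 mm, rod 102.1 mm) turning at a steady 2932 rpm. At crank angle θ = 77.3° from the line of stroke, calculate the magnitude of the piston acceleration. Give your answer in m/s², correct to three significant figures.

ω = 2π·2932/60 = 307 rad/s
x(θ) = r cosθ + √(L² − r² sin²θ); with ω constant, a = ω²·d²x/dθ².
d²x/dθ² = −r cosθ − r²(cos2θ)/√u − r⁴ sin²2θ/(4u^{3/2}),  u = L² − r² sin²θ = 0.00999265 m².
Substituting r = 0.0213 m, L = 0.1021 m, θ = 77.3°: d²x/dθ² = -0.00059235 m.
a = ω²·d²x/dθ² = (307)²·(-0.00059235) = -55.843 m/s²;  |a| = 55.843 m/s².

55.8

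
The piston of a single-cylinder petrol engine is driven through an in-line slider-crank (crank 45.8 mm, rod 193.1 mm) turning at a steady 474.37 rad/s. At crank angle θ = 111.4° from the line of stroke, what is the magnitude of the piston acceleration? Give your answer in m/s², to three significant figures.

ω = 474.4 rad/s
x(θ) = r cosθ + √(L² − r² sin²θ); with ω constant, a = ω²·d²x/dθ².
d²x/dθ² = −r cosθ − r²(cos2θ)/√u − r⁴ sin²2θ/(4u^{3/2}),  u = L² − r² sin²θ = 0.0354692 m².
Substituting r = 0.0458 m, L = 0.1931 m, θ = 111.4°: d²x/dθ² = +0.024808 m.
a = ω²·d²x/dθ² = (474.4)²·(+0.024808) = +5582.4 m/s²;  |a| = 5582.4 m/s².

5580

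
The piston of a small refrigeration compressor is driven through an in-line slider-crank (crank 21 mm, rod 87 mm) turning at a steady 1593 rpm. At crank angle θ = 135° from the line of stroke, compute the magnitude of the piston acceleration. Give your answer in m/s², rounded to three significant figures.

ω = 2π·1593/60 = 166.8 rad/s
x(θ) = r cosθ + √(L² − r² sin²θ); with ω constant, a = ω²·d²x/dθ².
d²x/dθ² = −r cosθ − r²(cos2θ)/√u − r⁴ sin²2θ/(4u^{3/2}),  u = L² − r² sin²θ = 0.0073485 m².
Substituting r = 0.021 m, L = 0.087 m, θ = 135°: d²x/dθ² = +0.014772 m.
a = ω²·d²x/dθ² = (166.8)²·(+0.014772) = +411.08 m/s²;  |a| = 411.08 m/s².

411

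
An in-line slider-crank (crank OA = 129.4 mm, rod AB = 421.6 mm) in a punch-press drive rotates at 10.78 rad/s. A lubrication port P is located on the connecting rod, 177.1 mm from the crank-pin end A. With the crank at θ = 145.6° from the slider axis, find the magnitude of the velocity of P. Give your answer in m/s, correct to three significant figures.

ω = 10.78 rad/s.  Crank-pin speed |V_A| = rω = 1.3949 m/s, perpendicular to OA.
Rod angle: sinφ = −(r/L) sinθ ⇒ φ = -9.986°; ω_rod = −rω cosθ/√(L²−r²sin²θ) = +2.772 rad/s.
V_P = V_A + ω_rod × AP, with AP = 0.1771 m along the rod.
Components: V_Px = −rω sinθ − a·ω_rod·sinφ = -0.70296 m/s;  V_Py = rω cosθ + a·ω_rod·cosφ = -0.66749 m/s.
|V_P| = √(V_Px² + V_Py²) = 0.96938 m/s.

0.969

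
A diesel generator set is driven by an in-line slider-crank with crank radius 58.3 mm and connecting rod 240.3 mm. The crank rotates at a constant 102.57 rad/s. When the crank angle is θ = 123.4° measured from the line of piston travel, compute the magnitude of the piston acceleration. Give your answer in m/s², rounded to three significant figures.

ω = 102.6 rad/s
x(θ) = r cosθ + √(L² − r² sin²θ); with ω constant, a = ω²·d²x/dθ².
d²x/dθ² = −r cosθ − r²(cos2θ)/√u − r⁴ sin²2θ/(4u^{3/2}),  u = L² − r² sin²θ = 0.0553752 m².
Substituting r = 0.0583 m, L = 0.2403 m, θ = 123.4°: d²x/dθ² = +0.037596 m.
a = ω²·d²x/dθ² = (102.6)²·(+0.037596) = +395.53 m/s²;  |a| = 395.53 m/s².

396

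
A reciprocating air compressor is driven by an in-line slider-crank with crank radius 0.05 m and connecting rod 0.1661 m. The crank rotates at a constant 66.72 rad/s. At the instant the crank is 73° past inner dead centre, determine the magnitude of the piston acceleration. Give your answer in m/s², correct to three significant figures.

ω = 66.72 rad/s
x(θ) = r cosθ + √(L² − r² sin²θ); with ω constant, a = ω²·d²x/dθ².
d²x/dθ² = −r cosθ − r²(cos2θ)/√u − r⁴ sin²2θ/(4u^{3/2}),  u = L² − r² sin²θ = 0.0253029 m².
Substituting r = 0.05 m, L = 0.1661 m, θ = 73°: d²x/dθ² = -0.0017104 m.
a = ω²·d²x/dθ² = (66.72)²·(-0.0017104) = -7.6141 m/s²;  |a| = 7.6141 m/s².

7.61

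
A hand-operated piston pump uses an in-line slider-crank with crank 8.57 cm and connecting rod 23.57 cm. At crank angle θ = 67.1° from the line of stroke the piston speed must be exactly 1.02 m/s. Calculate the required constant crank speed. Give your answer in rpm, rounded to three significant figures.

107

For an in-line slider-crank, |v_piston| = rω|sinθ|·[1 + r cosθ/√(L² − r² sin²θ)].
With r = 0.0857 m, L = 0.2357 m, θ = 67.1°: the bracketed kinematic factor |dx/dθ| = 0.0908 m.
ω = v/|dx/dθ| = 1.02/0.0908 = 11.233 rad/s.
N = 60ω/(2π) = 107.27 rpm.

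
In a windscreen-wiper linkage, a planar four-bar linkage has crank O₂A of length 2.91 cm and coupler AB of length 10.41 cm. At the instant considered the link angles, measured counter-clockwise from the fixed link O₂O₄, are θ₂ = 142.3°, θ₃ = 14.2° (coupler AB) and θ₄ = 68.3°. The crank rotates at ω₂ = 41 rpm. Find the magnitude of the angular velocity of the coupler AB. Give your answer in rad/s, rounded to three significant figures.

ω₂ = 4.294 rad/s (from 41 rpm).
Differentiating the loop-closure r₂e^{iθ₂}+r₃e^{iθ₃}=r₁+r₄e^{iθ₄} gives r₂ω₂e^{iθ₂}+r₃ω₃e^{iθ₃}=r₄ω₄e^{iθ₄}.
Eliminating the other unknown: ω₃ = r₂ω₂ sin(θ₄−θ₂) / [r₃ sin(θ₃−θ₄)].
Numerator sine = -0.96126; denominator sine = -0.81004.
Result = 0.0291·4.294·(-0.96126) / (0.1041·(-0.81004)) = +1.4243 rad/s; magnitude 1.4243 rad/s.

1.42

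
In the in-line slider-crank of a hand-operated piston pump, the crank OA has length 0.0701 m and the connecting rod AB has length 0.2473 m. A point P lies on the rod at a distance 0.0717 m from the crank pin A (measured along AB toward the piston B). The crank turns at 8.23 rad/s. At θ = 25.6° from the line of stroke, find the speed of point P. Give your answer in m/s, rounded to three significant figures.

ω = 8.23 rad/s.  Crank-pin speed |V_A| = rω = 0.57692 m/s, perpendicular to OA.
Rod angle: sinφ = −(r/L) sinθ ⇒ φ = -7.035°; ω_rod = −rω cosθ/√(L²−r²sin²θ) = -2.1198 rad/s.
V_P = V_A + ω_rod × AP, with AP = 0.0717 m along the rod.
Components: V_Px = −rω sinθ − a·ω_rod·sinφ = -0.2679 m/s;  V_Py = rω cosθ + a·ω_rod·cosφ = +0.36944 m/s.
|V_P| = √(V_Px² + V_Py²) = 0.45635 m/s.

0.456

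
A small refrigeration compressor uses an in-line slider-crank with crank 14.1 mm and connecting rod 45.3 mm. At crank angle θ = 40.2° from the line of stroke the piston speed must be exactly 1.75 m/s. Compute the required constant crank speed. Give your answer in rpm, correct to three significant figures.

For an in-line slider-crank, |v_piston| = rω|sinθ|·[1 + r cosθ/√(L² − r² sin²θ)].
With r = 0.0141 m, L = 0.0453 m, θ = 40.2°: the bracketed kinematic factor |dx/dθ| = 0.01131 m.
ω = v/|dx/dθ| = 1.75/0.01131 = 154.74 rad/s.
N = 60ω/(2π) = 1477.6 rpm.

1480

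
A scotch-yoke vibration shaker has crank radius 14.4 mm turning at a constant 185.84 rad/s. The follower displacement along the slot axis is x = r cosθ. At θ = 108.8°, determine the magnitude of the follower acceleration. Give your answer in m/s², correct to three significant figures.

ω = 185.8 rad/s
x = r cosθ ⇒ ẍ = −rω² cosθ (ω constant).
|a| = rω²|cosθ| = 0.0144·(185.8)²·|cos 108.8°| = 160.27 m/s².

160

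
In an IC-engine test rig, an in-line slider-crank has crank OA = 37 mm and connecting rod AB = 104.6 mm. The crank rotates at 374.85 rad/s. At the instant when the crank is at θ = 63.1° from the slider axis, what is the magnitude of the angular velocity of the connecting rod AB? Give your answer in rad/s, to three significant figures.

63.2

ω = 374.9 rad/s
The rod makes angle φ with the slider axis where L sinφ = r sinθ; differentiating, L cosφ·φ̇ = r ω cosθ.
L cosφ = √(L² − r² sin²θ) = 0.099259 m.
|ω_rod| = r ω |cosθ| / √(L² − r² sin²θ) = 0.037·374.9·0.45243/0.099259 = 63.219 rad/s.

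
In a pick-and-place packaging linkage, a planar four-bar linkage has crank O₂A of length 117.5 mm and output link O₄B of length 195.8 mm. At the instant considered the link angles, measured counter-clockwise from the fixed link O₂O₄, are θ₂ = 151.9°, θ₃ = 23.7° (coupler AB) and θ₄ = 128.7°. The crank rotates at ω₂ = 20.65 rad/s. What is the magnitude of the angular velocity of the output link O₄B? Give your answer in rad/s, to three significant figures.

10.1

ω₂ = 20.65 rad/s
Differentiating the loop-closure r₂e^{iθ₂}+r₃e^{iθ₃}=r₁+r₄e^{iθ₄} gives r₂ω₂e^{iθ₂}+r₃ω₃e^{iθ₃}=r₄ω₄e^{iθ₄}.
Eliminating the other unknown: ω₄ = r₂ω₂ sin(θ₂−θ₃) / [r₄ sin(θ₄−θ₃)].
Numerator sine = +0.78586; denominator sine = +0.96593.
Result = 0.1175·20.65·(+0.78586) / (0.1958·(+0.96593)) = +10.082 rad/s; magnitude 10.082 rad/s.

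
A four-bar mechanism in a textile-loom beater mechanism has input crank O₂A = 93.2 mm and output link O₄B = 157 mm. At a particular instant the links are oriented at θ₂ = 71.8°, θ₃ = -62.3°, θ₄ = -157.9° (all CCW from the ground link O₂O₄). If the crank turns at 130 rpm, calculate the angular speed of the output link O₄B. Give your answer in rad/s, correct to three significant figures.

ω₂ = 13.61 rad/s (from 130 rpm).
Differentiating the loop-closure r₂e^{iθ₂}+r₃e^{iθ₃}=r₁+r₄e^{iθ₄} gives r₂ω₂e^{iθ₂}+r₃ω₃e^{iθ₃}=r₄ω₄e^{iθ₄}.
Eliminating the other unknown: ω₄ = r₂ω₂ sin(θ₂−θ₃) / [r₄ sin(θ₄−θ₃)].
Numerator sine = +0.71813; denominator sine = -0.99523.
Result = 0.0932·13.61·(+0.71813) / (0.157·(-0.99523)) = -5.8313 rad/s; magnitude 5.8313 rad/s.

5.83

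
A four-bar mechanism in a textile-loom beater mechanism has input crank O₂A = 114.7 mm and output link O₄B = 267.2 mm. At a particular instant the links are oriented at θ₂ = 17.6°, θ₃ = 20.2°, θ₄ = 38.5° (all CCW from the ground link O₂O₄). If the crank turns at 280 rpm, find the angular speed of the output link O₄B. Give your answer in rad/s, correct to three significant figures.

ω₂ = 29.32 rad/s (from 280 rpm).
Differentiating the loop-closure r₂e^{iθ₂}+r₃e^{iθ₃}=r₁+r₄e^{iθ₄} gives r₂ω₂e^{iθ₂}+r₃ω₃e^{iθ₃}=r₄ω₄e^{iθ₄}.
Eliminating the other unknown: ω₄ = r₂ω₂ sin(θ₂−θ₃) / [r₄ sin(θ₄−θ₃)].
Numerator sine = -0.04536; denominator sine = +0.31399.
Result = 0.1147·29.32·(-0.04536) / (0.2672·(+0.31399)) = -1.8184 rad/s; magnitude 1.8184 rad/s.

1.82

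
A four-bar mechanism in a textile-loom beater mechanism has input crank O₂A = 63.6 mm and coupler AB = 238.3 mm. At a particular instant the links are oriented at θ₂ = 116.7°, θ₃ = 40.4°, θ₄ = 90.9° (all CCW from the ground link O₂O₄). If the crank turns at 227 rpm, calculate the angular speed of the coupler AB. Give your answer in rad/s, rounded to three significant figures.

3.58

ω₂ = 23.77 rad/s (from 227 rpm).
Differentiating the loop-closure r₂e^{iθ₂}+r₃e^{iθ₃}=r₁+r₄e^{iθ₄} gives r₂ω₂e^{iθ₂}+r₃ω₃e^{iθ₃}=r₄ω₄e^{iθ₄}.
Eliminating the other unknown: ω₃ = r₂ω₂ sin(θ₄−θ₂) / [r₃ sin(θ₃−θ₄)].
Numerator sine = -0.43523; denominator sine = -0.77162.
Result = 0.0636·23.77·(-0.43523) / (0.2383·(-0.77162)) = +3.5785 rad/s; magnitude 3.5785 rad/s.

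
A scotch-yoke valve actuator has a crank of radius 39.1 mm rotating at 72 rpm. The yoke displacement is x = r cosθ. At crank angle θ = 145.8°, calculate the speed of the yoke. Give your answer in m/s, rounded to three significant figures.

0.166

ω = 7.54 rad/s (from 72 rpm).
x = r cosθ ⇒ ẋ = −rω sinθ.
|v| = rω|sinθ| = 0.0391·7.54·|sin 145.8°| = 0.16571 m/s.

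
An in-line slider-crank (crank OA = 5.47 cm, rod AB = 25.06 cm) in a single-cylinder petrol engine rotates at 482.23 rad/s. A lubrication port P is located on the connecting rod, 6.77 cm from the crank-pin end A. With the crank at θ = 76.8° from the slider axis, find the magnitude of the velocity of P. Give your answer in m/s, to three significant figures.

26.4

ω = 482.2 rad/s.  Crank-pin speed |V_A| = rω = 26.378 m/s, perpendicular to OA.
Rod angle: sinφ = −(r/L) sinθ ⇒ φ = -12.269°; ω_rod = −rω cosθ/√(L²−r²sin²θ) = -24.598 rad/s.
V_P = V_A + ω_rod × AP, with AP = 0.0677 m along the rod.
Components: V_Px = −rω sinθ − a·ω_rod·sinφ = -26.035 m/s;  V_Py = rω cosθ + a·ω_rod·cosφ = +4.3962 m/s.
|V_P| = √(V_Px² + V_Py²) = 26.403 m/s.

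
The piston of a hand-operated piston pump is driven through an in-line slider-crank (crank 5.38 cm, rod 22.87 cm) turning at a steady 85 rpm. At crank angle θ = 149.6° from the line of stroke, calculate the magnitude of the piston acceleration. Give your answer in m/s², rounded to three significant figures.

3.17

ω = 2π·85/60 = 8.901 rad/s
x(θ) = r cosθ + √(L² − r² sin²θ); with ω constant, a = ω²·d²x/dθ².
d²x/dθ² = −r cosθ − r²(cos2θ)/√u − r⁴ sin²2θ/(4u^{3/2}),  u = L² − r² sin²θ = 0.0515625 m².
Substituting r = 0.0538 m, L = 0.2287 m, θ = 149.6°: d²x/dθ² = +0.040048 m.
a = ω²·d²x/dθ² = (8.901)²·(+0.040048) = +3.1731 m/s²;  |a| = 3.1731 m/s².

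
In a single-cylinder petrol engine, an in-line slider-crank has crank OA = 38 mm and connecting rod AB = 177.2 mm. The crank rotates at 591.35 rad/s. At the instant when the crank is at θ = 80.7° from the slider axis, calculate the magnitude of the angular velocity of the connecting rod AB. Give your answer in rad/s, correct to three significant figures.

21.0

ω = 591.4 rad/s
The rod makes angle φ with the slider axis where L sinφ = r sinθ; differentiating, L cosφ·φ̇ = r ω cosθ.
L cosφ = √(L² − r² sin²θ) = 0.17319 m.
|ω_rod| = r ω |cosθ| / √(L² − r² sin²θ) = 0.038·591.4·0.16160/0.17319 = 20.968 rad/s.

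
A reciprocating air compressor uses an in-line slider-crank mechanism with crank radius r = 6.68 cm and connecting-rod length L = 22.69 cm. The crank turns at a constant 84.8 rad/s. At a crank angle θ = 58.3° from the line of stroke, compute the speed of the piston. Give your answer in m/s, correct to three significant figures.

ω = 84.8 rad/s
For an in-line slider-crank, x = r cosθ + √(L² − r² sin²θ), so v = −rω sinθ·[1 + r cosθ/√(L² − r² sin²θ)].
With r = 0.0668 m, L = 0.2269 m, θ = 58.3°: √(L² − r² sin²θ) = 0.21967 m.
v = −0.0668·84.8·0.85081·[1 + 0.0668·0.52547/0.21967] = -5.5897 m/s.
|v| = 5.5897 m/s.

5.59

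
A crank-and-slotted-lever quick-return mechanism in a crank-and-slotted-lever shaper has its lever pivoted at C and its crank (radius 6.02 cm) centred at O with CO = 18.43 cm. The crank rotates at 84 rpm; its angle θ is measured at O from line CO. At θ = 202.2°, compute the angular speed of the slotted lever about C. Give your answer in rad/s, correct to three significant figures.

3.43

ω = 8.796 rad/s (from 84 rpm).
Crank pin A relative to C: A = (d + r cosθ, r sinθ); lever angle φ = atan2(r sinθ, d + r cosθ).
Differentiating tanφ: φ̇ = rω(d cosθ + r)/(d² + r² + 2dr cosθ).
d² + r² + 2dr cosθ = |CA|² = 0.0170457 m²;  d cosθ + r = -0.11044 m.
|ω_lever| = |0.0602·8.796·-0.11044| / 0.0170457 = 3.4309 rad/s.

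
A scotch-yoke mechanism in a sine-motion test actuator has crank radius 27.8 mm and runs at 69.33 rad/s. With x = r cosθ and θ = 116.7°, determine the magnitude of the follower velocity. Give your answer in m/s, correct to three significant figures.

1.72

ω = 69.33 rad/s
x = r cosθ ⇒ ẋ = −rω sinθ.
|v| = rω|sinθ| = 0.0278·69.33·|sin 116.7°| = 1.7219 m/s.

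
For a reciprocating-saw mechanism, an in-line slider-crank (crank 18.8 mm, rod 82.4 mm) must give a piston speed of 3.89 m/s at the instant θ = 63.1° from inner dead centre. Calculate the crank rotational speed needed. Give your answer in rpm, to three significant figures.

2000

For an in-line slider-crank, |v_piston| = rω|sinθ|·[1 + r cosθ/√(L² − r² sin²θ)].
With r = 0.0188 m, L = 0.0824 m, θ = 63.1°: the bracketed kinematic factor |dx/dθ| = 0.018533 m.
ω = v/|dx/dθ| = 3.89/0.018533 = 209.89 rad/s.
N = 60ω/(2π) = 2004.3 rpm.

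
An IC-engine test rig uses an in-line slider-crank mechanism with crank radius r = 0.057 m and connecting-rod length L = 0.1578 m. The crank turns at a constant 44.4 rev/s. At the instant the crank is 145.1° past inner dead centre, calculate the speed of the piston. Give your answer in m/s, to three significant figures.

6.34

ω = 2π·44.4 = 279 rad/s
For an in-line slider-crank, x = r cosθ + √(L² − r² sin²θ), so v = −rω sinθ·[1 + r cosθ/√(L² − r² sin²θ)].
With r = 0.057 m, L = 0.1578 m, θ = 145.1°: √(L² − r² sin²θ) = 0.15439 m.
v = −0.057·279·0.57215·[1 + 0.057·-0.82015/0.15439] = -6.3432 m/s.
|v| = 6.3432 m/s.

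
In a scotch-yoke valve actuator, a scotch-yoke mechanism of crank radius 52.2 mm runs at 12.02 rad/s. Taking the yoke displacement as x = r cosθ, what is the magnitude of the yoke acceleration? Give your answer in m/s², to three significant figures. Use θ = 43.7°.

5.45

ω = 12.02 rad/s
x = r cosθ ⇒ ẍ = −rω² cosθ (ω constant).
|a| = rω²|cosθ| = 0.0522·(12.02)²·|cos 43.7°| = 5.4525 m/s².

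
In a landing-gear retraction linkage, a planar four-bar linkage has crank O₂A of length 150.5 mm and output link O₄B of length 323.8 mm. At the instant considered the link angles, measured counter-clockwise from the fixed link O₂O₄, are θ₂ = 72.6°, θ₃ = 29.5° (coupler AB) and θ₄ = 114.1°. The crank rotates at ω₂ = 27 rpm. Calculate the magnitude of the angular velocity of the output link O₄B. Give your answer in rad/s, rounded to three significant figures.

ω₂ = 2.827 rad/s (from 27 rpm).
Differentiating the loop-closure r₂e^{iθ₂}+r₃e^{iθ₃}=r₁+r₄e^{iθ₄} gives r₂ω₂e^{iθ₂}+r₃ω₃e^{iθ₃}=r₄ω₄e^{iθ₄}.
Eliminating the other unknown: ω₄ = r₂ω₂ sin(θ₂−θ₃) / [r₄ sin(θ₄−θ₃)].
Numerator sine = +0.68327; denominator sine = +0.99556.
Result = 0.1505·2.827·(+0.68327) / (0.3238·(+0.99556)) = +0.90194 rad/s; magnitude 0.90194 rad/s.

0.902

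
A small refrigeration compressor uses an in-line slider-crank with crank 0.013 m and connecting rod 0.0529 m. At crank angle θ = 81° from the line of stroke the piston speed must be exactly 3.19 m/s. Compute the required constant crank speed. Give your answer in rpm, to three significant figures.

2280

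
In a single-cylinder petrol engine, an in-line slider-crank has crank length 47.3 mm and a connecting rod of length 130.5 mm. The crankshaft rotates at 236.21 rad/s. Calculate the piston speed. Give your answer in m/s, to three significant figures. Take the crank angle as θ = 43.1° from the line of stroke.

9.72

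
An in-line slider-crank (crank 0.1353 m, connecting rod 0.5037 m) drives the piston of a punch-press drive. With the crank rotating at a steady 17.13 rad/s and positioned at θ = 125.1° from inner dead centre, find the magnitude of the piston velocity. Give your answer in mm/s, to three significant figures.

1600

ω = 17.13 rad/s
For an in-line slider-crank, x = r cosθ + √(L² − r² sin²θ), so v = −rω sinθ·[1 + r cosθ/√(L² − r² sin²θ)].
With r = 0.1353 m, L = 0.5037 m, θ = 125.1°: √(L² − r² sin²θ) = 0.49139 m.
v = −0.1353·17.13·0.81815·[1 + 0.1353·-0.57501/0.49139] = -1.596 m/s.
|v| = 1.596 m/s = 1596 mm/s.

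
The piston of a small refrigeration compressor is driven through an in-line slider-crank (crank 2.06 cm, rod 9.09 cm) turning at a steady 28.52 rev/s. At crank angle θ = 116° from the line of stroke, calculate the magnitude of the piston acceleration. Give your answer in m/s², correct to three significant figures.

383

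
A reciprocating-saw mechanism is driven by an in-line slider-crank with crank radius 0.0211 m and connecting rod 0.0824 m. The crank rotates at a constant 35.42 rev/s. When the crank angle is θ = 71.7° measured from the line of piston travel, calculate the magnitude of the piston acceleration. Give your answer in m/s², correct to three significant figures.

ω = 2π·35.4 = 222.6 rad/s
x(θ) = r cosθ + √(L² − r² sin²θ); with ω constant, a = ω²·d²x/dθ².
d²x/dθ² = −r cosθ − r²(cos2θ)/√u − r⁴ sin²2θ/(4u^{3/2}),  u = L² − r² sin²θ = 0.00638844 m².
Substituting r = 0.0211 m, L = 0.0824 m, θ = 71.7°: d²x/dθ² = -0.0021879 m.
a = ω²·d²x/dθ² = (222.6)²·(-0.0021879) = -108.36 m/s²;  |a| = 108.36 m/s².

108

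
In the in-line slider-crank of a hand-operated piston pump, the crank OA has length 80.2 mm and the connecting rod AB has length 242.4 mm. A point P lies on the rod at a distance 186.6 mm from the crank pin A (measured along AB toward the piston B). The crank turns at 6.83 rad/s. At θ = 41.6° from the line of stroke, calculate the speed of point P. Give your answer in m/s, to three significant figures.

ω = 6.83 rad/s.  Crank-pin speed |V_A| = rω = 0.54777 m/s, perpendicular to OA.
Rod angle: sinφ = −(r/L) sinθ ⇒ φ = -12.689°; ω_rod = −rω cosθ/√(L²−r²sin²θ) = -1.7322 rad/s.
V_P = V_A + ω_rod × AP, with AP = 0.1866 m along the rod.
Components: V_Px = −rω sinθ − a·ω_rod·sinφ = -0.43468 m/s;  V_Py = rω cosθ + a·ω_rod·cosφ = +0.094293 m/s.
|V_P| = √(V_Px² + V_Py²) = 0.44479 m/s.

0.445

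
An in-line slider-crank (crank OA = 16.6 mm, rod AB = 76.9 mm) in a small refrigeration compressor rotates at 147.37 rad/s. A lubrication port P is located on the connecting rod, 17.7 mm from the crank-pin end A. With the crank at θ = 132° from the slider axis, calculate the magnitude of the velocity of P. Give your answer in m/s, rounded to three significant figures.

2.16

ω = 147.4 rad/s.  Crank-pin speed |V_A| = rω = 2.4463 m/s, perpendicular to OA.
Rod angle: sinφ = −(r/L) sinθ ⇒ φ = -9.231°; ω_rod = −rω cosθ/√(L²−r²sin²θ) = +21.566 rad/s.
V_P = V_A + ω_rod × AP, with AP = 0.0177 m along the rod.
Components: V_Px = −rω sinθ − a·ω_rod·sinφ = -1.7568 m/s;  V_Py = rω cosθ + a·ω_rod·cosφ = -1.2602 m/s.
|V_P| = √(V_Px² + V_Py²) = 2.162 m/s.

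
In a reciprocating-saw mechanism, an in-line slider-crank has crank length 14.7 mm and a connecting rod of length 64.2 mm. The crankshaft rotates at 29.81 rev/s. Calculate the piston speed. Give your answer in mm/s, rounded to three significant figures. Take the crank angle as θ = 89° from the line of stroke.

2760

ω = 2π·29.8 = 187.3 rad/s
For an in-line slider-crank, x = r cosθ + √(L² − r² sin²θ), so v = −rω sinθ·[1 + r cosθ/√(L² − r² sin²θ)].
With r = 0.0147 m, L = 0.0642 m, θ = 89°: √(L² − r² sin²θ) = 0.062495 m.
v = −0.0147·187.3·0.99985·[1 + 0.0147·0.01745/0.062495] = -2.7642 m/s.
|v| = 2.7642 m/s = 2764.2 mm/s.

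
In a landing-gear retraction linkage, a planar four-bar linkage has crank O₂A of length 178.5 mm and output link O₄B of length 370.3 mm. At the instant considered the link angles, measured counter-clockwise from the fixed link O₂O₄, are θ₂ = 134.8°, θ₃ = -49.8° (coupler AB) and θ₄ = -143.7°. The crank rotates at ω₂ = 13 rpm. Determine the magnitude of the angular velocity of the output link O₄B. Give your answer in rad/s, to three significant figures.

0.0528

ω₂ = 1.361 rad/s (from 13 rpm).
Differentiating the loop-closure r₂e^{iθ₂}+r₃e^{iθ₃}=r₁+r₄e^{iθ₄} gives r₂ω₂e^{iθ₂}+r₃ω₃e^{iθ₃}=r₄ω₄e^{iθ₄}.
Eliminating the other unknown: ω₄ = r₂ω₂ sin(θ₂−θ₃) / [r₄ sin(θ₄−θ₃)].
Numerator sine = -0.08020; denominator sine = -0.99768.
Result = 0.1785·1.361·(-0.08020) / (0.3703·(-0.99768)) = +0.052751 rad/s; magnitude 0.052751 rad/s.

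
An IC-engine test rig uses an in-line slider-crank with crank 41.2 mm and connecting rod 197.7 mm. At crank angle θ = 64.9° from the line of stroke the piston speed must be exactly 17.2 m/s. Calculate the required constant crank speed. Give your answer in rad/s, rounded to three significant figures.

For an in-line slider-crank, |v_piston| = rω|sinθ|·[1 + r cosθ/√(L² − r² sin²θ)].
With r = 0.0412 m, L = 0.1977 m, θ = 64.9°: the bracketed kinematic factor |dx/dθ| = 0.040668 m.
ω = v/|dx/dθ| = 17.2/0.040668 = 422.94 rad/s.

423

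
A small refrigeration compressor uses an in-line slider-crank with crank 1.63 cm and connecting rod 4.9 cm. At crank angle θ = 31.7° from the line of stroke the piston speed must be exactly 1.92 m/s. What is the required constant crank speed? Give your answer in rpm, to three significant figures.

1660

For an in-line slider-crank, |v_piston| = rω|sinθ|·[1 + r cosθ/√(L² − r² sin²θ)].
With r = 0.0163 m, L = 0.049 m, θ = 31.7°: the bracketed kinematic factor |dx/dθ| = 0.011027 m.
ω = v/|dx/dθ| = 1.92/0.011027 = 174.11 rad/s.
N = 60ω/(2π) = 1662.7 rpm.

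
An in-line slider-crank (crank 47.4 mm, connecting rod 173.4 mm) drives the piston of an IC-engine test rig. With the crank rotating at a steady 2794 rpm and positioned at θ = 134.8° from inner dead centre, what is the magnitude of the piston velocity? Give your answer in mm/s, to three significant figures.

ω = 2π·2794/60 = 292.6 rad/s
For an in-line slider-crank, x = r cosθ + √(L² − r² sin²θ), so v = −rω sinθ·[1 + r cosθ/√(L² − r² sin²θ)].
With r = 0.0474 m, L = 0.1734 m, θ = 134.8°: √(L² − r² sin²θ) = 0.17011 m.
v = −0.0474·292.6·0.70957·[1 + 0.0474·-0.70463/0.17011] = -7.9086 m/s.
|v| = 7.9086 m/s = 7908.6 mm/s.

7910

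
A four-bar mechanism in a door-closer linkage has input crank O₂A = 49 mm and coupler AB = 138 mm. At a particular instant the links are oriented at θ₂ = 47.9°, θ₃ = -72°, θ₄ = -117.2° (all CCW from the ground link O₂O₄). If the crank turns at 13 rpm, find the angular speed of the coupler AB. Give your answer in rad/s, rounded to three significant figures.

0.175

ω₂ = 1.361 rad/s (from 13 rpm).
Differentiating the loop-closure r₂e^{iθ₂}+r₃e^{iθ₃}=r₁+r₄e^{iθ₄} gives r₂ω₂e^{iθ₂}+r₃ω₃e^{iθ₃}=r₄ω₄e^{iθ₄}.
Eliminating the other unknown: ω₃ = r₂ω₂ sin(θ₄−θ₂) / [r₃ sin(θ₃−θ₄)].
Numerator sine = -0.25713; denominator sine = +0.70957.
Result = 0.049·1.361·(-0.25713) / (0.138·(+0.70957)) = -0.17517 rad/s; magnitude 0.17517 rad/s.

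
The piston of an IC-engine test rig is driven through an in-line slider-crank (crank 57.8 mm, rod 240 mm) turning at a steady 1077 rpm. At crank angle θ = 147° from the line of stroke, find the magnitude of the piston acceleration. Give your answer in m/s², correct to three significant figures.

ω = 2π·1077/60 = 112.8 rad/s
x(θ) = r cosθ + √(L² − r² sin²θ); with ω constant, a = ω²·d²x/dθ².
d²x/dθ² = −r cosθ − r²(cos2θ)/√u − r⁴ sin²2θ/(4u^{3/2}),  u = L² − r² sin²θ = 0.056609 m².
Substituting r = 0.0578 m, L = 0.24 m, θ = 147°: d²x/dθ² = +0.042591 m.
a = ω²·d²x/dθ² = (112.8)²·(+0.042591) = +541.76 m/s²;  |a| = 541.76 m/s².

542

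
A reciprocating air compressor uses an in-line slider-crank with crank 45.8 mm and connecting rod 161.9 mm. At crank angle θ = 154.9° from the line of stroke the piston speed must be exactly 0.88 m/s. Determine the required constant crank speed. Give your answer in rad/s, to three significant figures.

61.0

For an in-line slider-crank, |v_piston| = rω|sinθ|·[1 + r cosθ/√(L² − r² sin²θ)].
With r = 0.0458 m, L = 0.1619 m, θ = 154.9°: the bracketed kinematic factor |dx/dθ| = 0.014415 m.
ω = v/|dx/dθ| = 0.88/0.014415 = 61.047 rad/s.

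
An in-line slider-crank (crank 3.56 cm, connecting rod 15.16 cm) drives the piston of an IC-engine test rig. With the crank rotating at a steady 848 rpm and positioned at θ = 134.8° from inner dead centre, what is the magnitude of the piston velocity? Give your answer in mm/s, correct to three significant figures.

ω = 2π·848/60 = 88.8 rad/s
For an in-line slider-crank, x = r cosθ + √(L² − r² sin²θ), so v = −rω sinθ·[1 + r cosθ/√(L² − r² sin²θ)].
With r = 0.0356 m, L = 0.1516 m, θ = 134.8°: √(L² − r² sin²θ) = 0.14948 m.
v = −0.0356·88.8·0.70957·[1 + 0.0356·-0.70463/0.14948] = -1.8668 m/s.
|v| = 1.8668 m/s = 1866.8 mm/s.

1870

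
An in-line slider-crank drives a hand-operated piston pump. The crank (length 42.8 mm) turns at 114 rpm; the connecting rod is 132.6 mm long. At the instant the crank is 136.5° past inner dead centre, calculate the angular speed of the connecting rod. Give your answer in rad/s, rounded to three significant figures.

ω = 11.94 rad/s (converted from 114 rpm).
The rod makes angle φ with the slider axis where L sinφ = r sinθ; differentiating, L cosφ·φ̇ = r ω cosθ.
L cosφ = √(L² − r² sin²θ) = 0.12929 m.
|ω_rod| = r ω |cosθ| / √(L² − r² sin²θ) = 0.0428·11.94·0.72537/0.12929 = 2.8667 rad/s.

2.87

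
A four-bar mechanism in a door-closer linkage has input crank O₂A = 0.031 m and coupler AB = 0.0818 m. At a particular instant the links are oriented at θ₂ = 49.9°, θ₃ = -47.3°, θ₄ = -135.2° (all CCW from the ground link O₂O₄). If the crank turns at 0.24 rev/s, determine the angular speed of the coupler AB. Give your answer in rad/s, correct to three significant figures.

0.0508

ω₂ = 1.508 rad/s (from 0.24 rev/s).
Differentiating the loop-closure r₂e^{iθ₂}+r₃e^{iθ₃}=r₁+r₄e^{iθ₄} gives r₂ω₂e^{iθ₂}+r₃ω₃e^{iθ₃}=r₄ω₄e^{iθ₄}.
Eliminating the other unknown: ω₃ = r₂ω₂ sin(θ₄−θ₂) / [r₃ sin(θ₃−θ₄)].
Numerator sine = +0.08889; denominator sine = +0.99933.
Result = 0.031·1.508·(+0.08889) / (0.0818·(+0.99933)) = +0.050835 rad/s; magnitude 0.050835 rad/s.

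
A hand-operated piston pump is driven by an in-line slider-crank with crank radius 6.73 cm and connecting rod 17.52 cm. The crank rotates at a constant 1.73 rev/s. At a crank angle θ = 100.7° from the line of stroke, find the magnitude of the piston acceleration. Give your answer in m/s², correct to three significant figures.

4.53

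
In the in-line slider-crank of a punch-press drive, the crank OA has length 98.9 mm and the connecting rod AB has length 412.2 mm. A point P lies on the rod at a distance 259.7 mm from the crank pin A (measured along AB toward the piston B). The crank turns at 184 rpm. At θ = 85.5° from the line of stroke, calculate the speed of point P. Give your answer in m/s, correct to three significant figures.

1.92

ω = 19.27 rad/s.  Crank-pin speed |V_A| = rω = 1.9056 m/s, perpendicular to OA.
Rod angle: sinφ = −(r/L) sinθ ⇒ φ = -13.839°; ω_rod = −rω cosθ/√(L²−r²sin²θ) = -0.37357 rad/s.
V_P = V_A + ω_rod × AP, with AP = 0.2597 m along the rod.
Components: V_Px = −rω sinθ − a·ω_rod·sinφ = -1.923 m/s;  V_Py = rω cosθ + a·ω_rod·cosφ = +0.055316 m/s.
|V_P| = √(V_Px² + V_Py²) = 1.9238 m/s.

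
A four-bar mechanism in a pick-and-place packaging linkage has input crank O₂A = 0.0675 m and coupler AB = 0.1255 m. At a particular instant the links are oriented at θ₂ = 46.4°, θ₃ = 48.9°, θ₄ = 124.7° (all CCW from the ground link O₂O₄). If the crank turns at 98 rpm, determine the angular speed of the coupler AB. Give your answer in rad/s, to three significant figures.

ω₂ = 10.26 rad/s (from 98 rpm).
Differentiating the loop-closure r₂e^{iθ₂}+r₃e^{iθ₃}=r₁+r₄e^{iθ₄} gives r₂ω₂e^{iθ₂}+r₃ω₃e^{iθ₃}=r₄ω₄e^{iθ₄}.
Eliminating the other unknown: ω₃ = r₂ω₂ sin(θ₄−θ₂) / [r₃ sin(θ₃−θ₄)].
Numerator sine = +0.97922; denominator sine = -0.96945.
Result = 0.0675·10.26·(+0.97922) / (0.1255·(-0.96945)) = -5.5754 rad/s; magnitude 5.5754 rad/s.

5.58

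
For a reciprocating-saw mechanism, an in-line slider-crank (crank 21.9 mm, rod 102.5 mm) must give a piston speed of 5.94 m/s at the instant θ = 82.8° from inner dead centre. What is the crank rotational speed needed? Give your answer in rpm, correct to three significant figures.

2540

For an in-line slider-crank, |v_piston| = rω|sinθ|·[1 + r cosθ/√(L² − r² sin²θ)].
With r = 0.0219 m, L = 0.1025 m, θ = 82.8°: the bracketed kinematic factor |dx/dθ| = 0.022323 m.
ω = v/|dx/dθ| = 5.94/0.022323 = 266.1 rad/s.
N = 60ω/(2π) = 2541 rpm.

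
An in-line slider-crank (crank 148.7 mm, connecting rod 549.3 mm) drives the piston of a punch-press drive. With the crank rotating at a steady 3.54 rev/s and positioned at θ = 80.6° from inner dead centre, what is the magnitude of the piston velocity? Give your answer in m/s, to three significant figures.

ω = 2π·3.54 = 22.24 rad/s
For an in-line slider-crank, x = r cosθ + √(L² − r² sin²θ), so v = −rω sinθ·[1 + r cosθ/√(L² − r² sin²θ)].
With r = 0.1487 m, L = 0.5493 m, θ = 80.6°: √(L² − r² sin²θ) = 0.52935 m.
v = −0.1487·22.24·0.98657·[1 + 0.1487·0.16333/0.52935] = -3.4128 m/s.
|v| = 3.4128 m/s.

3.41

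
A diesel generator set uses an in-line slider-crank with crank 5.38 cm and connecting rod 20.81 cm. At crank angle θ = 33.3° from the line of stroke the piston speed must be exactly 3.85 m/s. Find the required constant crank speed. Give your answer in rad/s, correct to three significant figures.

107

For an in-line slider-crank, |v_piston| = rω|sinθ|·[1 + r cosθ/√(L² − r² sin²θ)].
With r = 0.0538 m, L = 0.2081 m, θ = 33.3°: the bracketed kinematic factor |dx/dθ| = 0.035985 m.
ω = v/|dx/dθ| = 3.85/0.035985 = 106.99 rad/s.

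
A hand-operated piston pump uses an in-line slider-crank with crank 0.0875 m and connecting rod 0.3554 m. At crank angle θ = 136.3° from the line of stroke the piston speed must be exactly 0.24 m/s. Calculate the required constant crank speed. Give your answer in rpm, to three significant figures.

For an in-line slider-crank, |v_piston| = rω|sinθ|·[1 + r cosθ/√(L² − r² sin²θ)].
With r = 0.0875 m, L = 0.3554 m, θ = 136.3°: the bracketed kinematic factor |dx/dθ| = 0.049533 m.
ω = v/|dx/dθ| = 0.24/0.049533 = 4.8453 rad/s.
N = 60ω/(2π) = 46.269 rpm.

46.3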